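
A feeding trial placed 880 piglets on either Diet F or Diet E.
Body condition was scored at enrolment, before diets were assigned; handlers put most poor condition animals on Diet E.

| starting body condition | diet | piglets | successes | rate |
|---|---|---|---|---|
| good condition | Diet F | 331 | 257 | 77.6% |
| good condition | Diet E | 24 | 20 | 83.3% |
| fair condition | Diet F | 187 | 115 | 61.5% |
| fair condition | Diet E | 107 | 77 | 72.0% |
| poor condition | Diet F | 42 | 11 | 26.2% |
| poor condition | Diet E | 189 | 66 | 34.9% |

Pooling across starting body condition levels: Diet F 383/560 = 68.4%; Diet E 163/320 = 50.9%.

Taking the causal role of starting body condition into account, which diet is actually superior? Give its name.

Diet E

Since starting body condition is a pre-existing factor (not a product of the diet) and it affects the outcome on its own, it is a confounder. The stratified rates, not the pooled rate, identify the causal effect.
Within each level — good condition: 77.6% vs 83.3%; fair condition: 61.5% vs 72.0%; poor condition: 26.2% vs 34.9% — Diet E is higher every time.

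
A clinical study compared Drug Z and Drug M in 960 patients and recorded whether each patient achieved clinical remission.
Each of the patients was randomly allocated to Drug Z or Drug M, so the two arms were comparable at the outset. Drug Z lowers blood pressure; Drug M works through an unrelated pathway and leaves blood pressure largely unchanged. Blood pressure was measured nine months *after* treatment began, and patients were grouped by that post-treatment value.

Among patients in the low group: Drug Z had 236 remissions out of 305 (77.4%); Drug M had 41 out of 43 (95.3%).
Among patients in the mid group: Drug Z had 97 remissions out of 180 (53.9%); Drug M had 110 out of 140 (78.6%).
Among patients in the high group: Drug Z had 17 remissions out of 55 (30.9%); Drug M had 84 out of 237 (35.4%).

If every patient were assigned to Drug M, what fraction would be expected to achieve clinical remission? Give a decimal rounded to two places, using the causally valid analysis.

0.56

Blood pressure here is a post-treatment variable shaped by the drug; conditioning on it would introduce bias rather than remove it. The overall comparison is the causal one.
So P(outcome | do(Drug M)) is just the pooled rate for Drug M: 235/420 = 0.560.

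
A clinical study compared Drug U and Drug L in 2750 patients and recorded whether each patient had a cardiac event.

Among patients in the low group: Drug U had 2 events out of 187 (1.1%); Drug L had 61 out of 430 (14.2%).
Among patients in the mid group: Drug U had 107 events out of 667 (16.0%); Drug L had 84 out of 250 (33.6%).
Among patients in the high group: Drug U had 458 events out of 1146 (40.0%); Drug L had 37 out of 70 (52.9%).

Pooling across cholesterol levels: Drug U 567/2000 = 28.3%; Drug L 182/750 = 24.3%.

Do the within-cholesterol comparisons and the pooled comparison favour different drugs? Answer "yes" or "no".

Within each cholesterol level (low 1.1% vs 14.2%; mid 16.0% vs 33.6%; high 40.0% vs 52.9%), Drug U has the lower rate every time. Pooled: 28.3% vs 24.3% — Drug L has the lower rate overall. The two comparisons disagree.

yes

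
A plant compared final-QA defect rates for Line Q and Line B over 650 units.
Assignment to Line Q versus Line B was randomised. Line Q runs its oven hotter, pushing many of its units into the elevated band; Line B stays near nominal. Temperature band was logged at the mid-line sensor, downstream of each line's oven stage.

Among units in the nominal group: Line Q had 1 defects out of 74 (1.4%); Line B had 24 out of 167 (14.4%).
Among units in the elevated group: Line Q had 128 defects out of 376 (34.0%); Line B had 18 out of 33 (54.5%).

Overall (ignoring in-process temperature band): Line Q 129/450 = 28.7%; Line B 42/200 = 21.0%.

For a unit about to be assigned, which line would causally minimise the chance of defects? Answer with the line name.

Line Q is lower inside every in-process temperature band stratum but Line B is lower in aggregate. Whether to stratify depends on how in-process temperature band relates to the line.
The distribution of in-process temperature band is itself part of what the line does — it is an intermediate outcome. Holding it fixed would remove that part of the effect; the total effect is the pooled difference.
Pooled: Line Q 28.7% vs Line B 21.0%; Line B is lower overall.

Line B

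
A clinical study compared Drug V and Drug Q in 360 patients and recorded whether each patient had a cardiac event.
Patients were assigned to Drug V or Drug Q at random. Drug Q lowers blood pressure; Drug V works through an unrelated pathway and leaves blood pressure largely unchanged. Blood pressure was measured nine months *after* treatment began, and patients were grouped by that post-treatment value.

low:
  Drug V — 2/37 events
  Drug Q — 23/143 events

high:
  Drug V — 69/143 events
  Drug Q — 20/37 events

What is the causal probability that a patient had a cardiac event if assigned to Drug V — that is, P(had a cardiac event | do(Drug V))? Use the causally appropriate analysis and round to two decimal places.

Within every blood pressure level Drug V has the lower rate, yet pooled Drug Q does — Simpson's reversal.
Blood pressure is recorded after the drug and is itself shifted by it — it sits on the causal path from drug to outcome. Conditioning on a mediator would strip out part of the effect we want; the pooled comparison gives the total causal effect.
So P(outcome | do(Drug V)) is just the pooled rate for Drug V: 71/180 = 0.394.

0.39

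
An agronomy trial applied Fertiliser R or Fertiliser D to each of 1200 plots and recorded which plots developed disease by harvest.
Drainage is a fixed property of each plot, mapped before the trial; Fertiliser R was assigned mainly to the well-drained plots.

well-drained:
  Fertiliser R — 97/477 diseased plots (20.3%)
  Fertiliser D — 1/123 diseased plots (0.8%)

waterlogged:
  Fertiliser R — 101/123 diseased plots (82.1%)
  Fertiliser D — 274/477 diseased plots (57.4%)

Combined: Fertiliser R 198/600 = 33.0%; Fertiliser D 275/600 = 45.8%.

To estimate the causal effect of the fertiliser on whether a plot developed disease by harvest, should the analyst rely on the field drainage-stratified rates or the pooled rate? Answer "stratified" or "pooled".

stratified

The imbalance in field drainage arose from how plots were allocated, not from anything the fertiliser did; and field drainage independently affects the outcome. The pooled gap is confounded — condition on field drainage.
Within each level — well-drained: 20.3% vs 0.8%; waterlogged: 82.1% vs 57.4% — Fertiliser D is lower every time.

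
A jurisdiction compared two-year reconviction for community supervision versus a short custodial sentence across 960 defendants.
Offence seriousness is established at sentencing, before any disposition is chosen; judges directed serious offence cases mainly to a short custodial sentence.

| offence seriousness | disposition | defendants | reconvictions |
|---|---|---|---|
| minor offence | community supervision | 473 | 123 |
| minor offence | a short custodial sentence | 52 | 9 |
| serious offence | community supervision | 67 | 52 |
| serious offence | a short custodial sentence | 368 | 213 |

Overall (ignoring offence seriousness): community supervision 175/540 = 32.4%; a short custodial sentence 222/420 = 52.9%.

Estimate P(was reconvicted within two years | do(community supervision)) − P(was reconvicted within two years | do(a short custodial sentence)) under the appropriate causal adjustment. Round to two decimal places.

+0.14

a short custodial sentence is lower inside every offence seriousness stratum but community supervision is lower in aggregate. Whether to stratify depends on how offence seriousness relates to the disposition.
Offence seriousness differs across dispositions for reasons unrelated to any effect of the disposition itself, and it separately predicts the outcome — a classic confounder. We must compare within offence seriousness levels.
Adjusting over the population distribution of offence seriousness: 0.547·(0.260−0.173) + 0.453·(0.776−0.579) = +0.137.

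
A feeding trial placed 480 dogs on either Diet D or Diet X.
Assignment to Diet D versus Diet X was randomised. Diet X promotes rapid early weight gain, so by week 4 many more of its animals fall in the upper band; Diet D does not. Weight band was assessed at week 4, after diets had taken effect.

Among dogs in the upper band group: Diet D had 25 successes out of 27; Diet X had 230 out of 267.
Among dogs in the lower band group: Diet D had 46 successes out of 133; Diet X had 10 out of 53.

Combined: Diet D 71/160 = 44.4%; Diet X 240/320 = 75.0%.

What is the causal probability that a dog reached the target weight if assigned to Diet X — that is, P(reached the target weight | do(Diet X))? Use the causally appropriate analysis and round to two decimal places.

The distribution of week-4 weight band is itself part of what the diet does — it is an intermediate outcome. Holding it fixed would remove that part of the effect; the total effect is the pooled difference.
So P(outcome | do(Diet X)) is just the pooled rate for Diet X: 240/320 = 0.750.

0.75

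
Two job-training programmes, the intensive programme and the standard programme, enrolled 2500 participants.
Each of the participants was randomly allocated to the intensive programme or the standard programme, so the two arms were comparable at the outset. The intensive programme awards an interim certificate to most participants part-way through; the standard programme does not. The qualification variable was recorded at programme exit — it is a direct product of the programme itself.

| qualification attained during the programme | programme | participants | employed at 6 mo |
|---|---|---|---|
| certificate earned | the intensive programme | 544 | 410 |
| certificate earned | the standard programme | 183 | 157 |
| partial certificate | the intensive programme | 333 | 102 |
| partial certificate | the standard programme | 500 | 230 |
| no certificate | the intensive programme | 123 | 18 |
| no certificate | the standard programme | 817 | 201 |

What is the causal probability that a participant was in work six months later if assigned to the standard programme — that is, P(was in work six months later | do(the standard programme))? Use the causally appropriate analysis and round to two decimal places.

The distribution of qualification attained during the programme is itself part of what the programme does — it is an intermediate outcome. Holding it fixed would remove that part of the effect; the total effect is the pooled difference.
So P(outcome | do(the standard programme)) is just the pooled rate for the standard programme: 588/1500 = 0.392.

0.39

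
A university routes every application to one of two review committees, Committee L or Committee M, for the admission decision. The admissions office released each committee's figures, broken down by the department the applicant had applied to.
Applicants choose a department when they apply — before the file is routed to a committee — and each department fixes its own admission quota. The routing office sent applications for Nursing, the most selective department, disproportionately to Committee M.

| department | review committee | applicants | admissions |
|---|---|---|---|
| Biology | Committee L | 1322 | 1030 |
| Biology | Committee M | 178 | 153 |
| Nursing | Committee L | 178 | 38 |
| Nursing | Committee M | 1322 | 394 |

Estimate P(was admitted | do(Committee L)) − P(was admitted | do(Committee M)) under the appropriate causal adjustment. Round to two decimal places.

The imbalance in department arose from how applicants were allocated, not from anything the review committee did; and department independently affects the outcome. The pooled gap is confounded — condition on department.
Adjusting over the population distribution of department: 0.500·(0.779−0.860) + 0.500·(0.213−0.298) = -0.082.

-0.08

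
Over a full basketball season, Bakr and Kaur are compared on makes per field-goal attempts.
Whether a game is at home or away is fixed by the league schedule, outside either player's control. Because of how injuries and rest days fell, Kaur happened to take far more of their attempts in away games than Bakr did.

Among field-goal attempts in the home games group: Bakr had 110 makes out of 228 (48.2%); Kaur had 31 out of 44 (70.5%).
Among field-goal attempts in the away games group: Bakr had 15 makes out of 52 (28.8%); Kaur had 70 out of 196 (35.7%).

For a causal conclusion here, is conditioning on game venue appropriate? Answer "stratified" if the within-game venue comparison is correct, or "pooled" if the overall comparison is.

Within every game venue level Kaur has the higher rate, yet pooled Bakr does — Simpson's reversal.
The imbalance in game venue arose from how field-goal attempts were allocated, not from anything the player did; and game venue independently affects the outcome. The pooled gap is confounded — condition on game venue.
Within each level — home games: 48.2% vs 70.5%; away games: 28.8% vs 35.7% — Kaur is higher every time.

stratified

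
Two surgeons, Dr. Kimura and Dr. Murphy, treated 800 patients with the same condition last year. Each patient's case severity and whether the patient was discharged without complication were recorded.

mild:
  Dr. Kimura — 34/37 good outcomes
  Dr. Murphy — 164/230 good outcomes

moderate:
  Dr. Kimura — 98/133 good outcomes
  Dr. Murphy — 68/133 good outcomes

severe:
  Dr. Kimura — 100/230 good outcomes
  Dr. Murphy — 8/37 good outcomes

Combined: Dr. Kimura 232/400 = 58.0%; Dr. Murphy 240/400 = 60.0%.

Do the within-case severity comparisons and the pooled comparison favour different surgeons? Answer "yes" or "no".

yes

Within each case severity level (mild 91.9% vs 71.3%; moderate 73.7% vs 51.1%; severe 43.5% vs 21.6%), Dr. Kimura has the higher rate every time. Pooled: 58.0% vs 60.0% — Dr. Murphy has the higher rate overall. The two comparisons disagree.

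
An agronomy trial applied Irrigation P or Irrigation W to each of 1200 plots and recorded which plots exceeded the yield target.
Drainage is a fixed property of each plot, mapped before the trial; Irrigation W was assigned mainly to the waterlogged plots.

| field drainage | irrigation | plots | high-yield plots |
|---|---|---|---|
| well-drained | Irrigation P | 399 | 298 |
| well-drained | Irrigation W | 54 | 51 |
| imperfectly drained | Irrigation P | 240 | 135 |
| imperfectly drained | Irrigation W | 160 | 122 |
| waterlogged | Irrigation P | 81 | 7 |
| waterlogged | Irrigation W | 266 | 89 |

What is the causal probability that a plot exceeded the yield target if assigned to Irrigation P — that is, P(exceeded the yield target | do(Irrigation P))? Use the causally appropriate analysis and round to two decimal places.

Nothing the irrigation does changes field drainage; the imbalance is an allocation artefact. With field drainage also predicting the outcome, the pooled figure is confounded, and the within-stratum comparison is the causal one.
Standardising Irrigation P to the population field drainage mix: 0.378·298/399 + 0.333·135/240 + 0.289·7/81 = 0.494.

0.49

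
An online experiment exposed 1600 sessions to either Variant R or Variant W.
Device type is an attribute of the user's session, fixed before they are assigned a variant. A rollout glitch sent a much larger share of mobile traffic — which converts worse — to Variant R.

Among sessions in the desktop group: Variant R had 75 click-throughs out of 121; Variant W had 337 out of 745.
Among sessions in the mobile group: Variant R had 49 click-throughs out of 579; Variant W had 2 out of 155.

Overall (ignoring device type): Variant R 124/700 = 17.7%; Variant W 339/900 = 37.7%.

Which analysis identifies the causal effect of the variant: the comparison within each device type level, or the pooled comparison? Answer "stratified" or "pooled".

Variant R is higher inside every device type stratum but Variant W is higher in aggregate. Whether to stratify depends on how device type relates to the variant.
Nothing the variant does changes device type; the imbalance is an allocation artefact. With device type also predicting the outcome, the pooled figure is confounded, and the within-stratum comparison is the causal one.
Within each level — desktop: 62.0% vs 45.2%; mobile: 8.5% vs 1.3% — Variant R is higher every time.

stratified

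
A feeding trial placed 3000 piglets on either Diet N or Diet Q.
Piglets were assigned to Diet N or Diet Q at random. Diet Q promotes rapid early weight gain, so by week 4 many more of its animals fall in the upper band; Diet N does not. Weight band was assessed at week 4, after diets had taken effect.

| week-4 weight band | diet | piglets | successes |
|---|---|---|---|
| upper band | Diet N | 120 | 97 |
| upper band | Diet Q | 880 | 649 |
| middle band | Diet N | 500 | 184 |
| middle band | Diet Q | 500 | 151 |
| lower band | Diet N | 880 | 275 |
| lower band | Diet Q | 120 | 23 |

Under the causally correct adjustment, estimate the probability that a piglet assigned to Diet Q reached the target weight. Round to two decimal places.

0.55

Within every week-4 weight band level Diet N has the higher rate, yet pooled Diet Q does — Simpson's reversal.
Week-4 weight band is downstream of the diet. One should not condition on a consequence of treatment, so the overall rates are the right comparison.
So P(outcome | do(Diet Q)) is just the pooled rate for Diet Q: 823/1500 = 0.549.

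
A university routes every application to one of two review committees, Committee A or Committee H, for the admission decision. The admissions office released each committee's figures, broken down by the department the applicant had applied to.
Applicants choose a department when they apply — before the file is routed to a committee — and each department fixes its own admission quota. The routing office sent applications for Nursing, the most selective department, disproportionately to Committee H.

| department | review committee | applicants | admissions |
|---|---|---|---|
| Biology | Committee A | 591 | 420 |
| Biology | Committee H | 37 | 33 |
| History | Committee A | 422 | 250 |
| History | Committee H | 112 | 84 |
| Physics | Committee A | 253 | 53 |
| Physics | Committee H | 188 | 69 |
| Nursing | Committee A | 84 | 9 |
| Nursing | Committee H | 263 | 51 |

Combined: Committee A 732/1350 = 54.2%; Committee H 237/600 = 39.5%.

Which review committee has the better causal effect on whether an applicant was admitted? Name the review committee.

Here department is a common cause — it drives both which review committee a case falls under and the outcome. The crude comparison mixes populations; the stratum-specific rates are the causally relevant ones.
Within each level — Biology: 71.1% vs 89.2%; History: 59.2% vs 75.0%; Physics: 20.9% vs 36.7%; Nursing: 10.7% vs 19.4% — Committee H is higher every time.

Committee H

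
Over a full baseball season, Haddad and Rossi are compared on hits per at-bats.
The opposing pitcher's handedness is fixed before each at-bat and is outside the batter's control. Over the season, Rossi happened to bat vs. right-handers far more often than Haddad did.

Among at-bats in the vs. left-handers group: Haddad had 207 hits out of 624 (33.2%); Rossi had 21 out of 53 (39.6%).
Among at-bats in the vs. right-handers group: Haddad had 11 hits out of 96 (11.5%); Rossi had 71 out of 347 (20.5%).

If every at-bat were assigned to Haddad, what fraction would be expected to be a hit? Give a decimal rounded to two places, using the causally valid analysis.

Rossi is higher inside every pitcher handedness stratum but Haddad is higher in aggregate. Whether to stratify depends on how pitcher handedness relates to the player.
The imbalance in pitcher handedness arose from how at-bats were allocated, not from anything the player did; and pitcher handedness independently affects the outcome. The pooled gap is confounded — condition on pitcher handedness.
Standardising Haddad to the population pitcher handedness mix: 0.604·207/624 + 0.396·11/96 = 0.246.

0.25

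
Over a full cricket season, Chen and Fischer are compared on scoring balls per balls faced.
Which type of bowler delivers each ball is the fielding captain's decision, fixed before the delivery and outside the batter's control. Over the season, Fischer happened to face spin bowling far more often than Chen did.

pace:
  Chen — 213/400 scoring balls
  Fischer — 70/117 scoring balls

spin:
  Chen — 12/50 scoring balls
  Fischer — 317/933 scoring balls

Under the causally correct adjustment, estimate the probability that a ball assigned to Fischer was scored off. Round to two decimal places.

0.43

The stratified and pooled comparisons disagree (Fischer wins within each bowling type; Chen wins overall), so the answer turns on the causal role of bowling type.
Bowling type satisfies the back-door criterion: it is not a descendant of the player, and it blocks the spurious path from player to outcome. Adjusting for it (i.e., using the within-bowling type rates) gives the causal effect.
Standardising Fischer to the population bowling type mix: 0.345·70/117 + 0.655·317/933 = 0.429.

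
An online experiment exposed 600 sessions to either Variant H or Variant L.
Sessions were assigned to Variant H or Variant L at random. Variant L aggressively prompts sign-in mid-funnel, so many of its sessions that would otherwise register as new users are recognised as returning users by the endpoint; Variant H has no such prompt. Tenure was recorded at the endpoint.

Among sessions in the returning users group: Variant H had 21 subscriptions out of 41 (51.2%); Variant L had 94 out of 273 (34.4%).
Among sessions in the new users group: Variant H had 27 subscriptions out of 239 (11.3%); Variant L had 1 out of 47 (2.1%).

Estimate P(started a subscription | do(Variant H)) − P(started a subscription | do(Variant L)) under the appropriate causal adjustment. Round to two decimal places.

The user tenure-specific comparison favours Variant H throughout, but the pooled figures favour Variant L. The question is whether to condition on user tenure.
User tenure lies on the pathway variant → user tenure → outcome, so adjusting for it blocks the indirect effect. For the total causal effect of variant, use the unadjusted pooled rates.
The causal difference is the pooled difference: 0.171 − 0.297 = -0.125.

-0.13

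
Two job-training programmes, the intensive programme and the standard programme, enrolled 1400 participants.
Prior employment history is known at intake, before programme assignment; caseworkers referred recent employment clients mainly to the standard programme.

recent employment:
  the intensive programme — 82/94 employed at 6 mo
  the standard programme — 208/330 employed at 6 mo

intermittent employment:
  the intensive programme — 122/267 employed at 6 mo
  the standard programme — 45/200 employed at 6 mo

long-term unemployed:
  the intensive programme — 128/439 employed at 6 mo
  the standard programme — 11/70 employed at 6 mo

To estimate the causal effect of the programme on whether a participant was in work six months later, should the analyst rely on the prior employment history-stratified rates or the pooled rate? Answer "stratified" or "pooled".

Nothing the programme does changes prior employment history; the imbalance is an allocation artefact. With prior employment history also predicting the outcome, the pooled figure is confounded, and the within-stratum comparison is the causal one.
Within each level — recent employment: 87.2% vs 63.0%; intermittent employment: 45.7% vs 22.5%; long-term unemployed: 29.2% vs 15.7% — the intensive programme is higher every time.

stratified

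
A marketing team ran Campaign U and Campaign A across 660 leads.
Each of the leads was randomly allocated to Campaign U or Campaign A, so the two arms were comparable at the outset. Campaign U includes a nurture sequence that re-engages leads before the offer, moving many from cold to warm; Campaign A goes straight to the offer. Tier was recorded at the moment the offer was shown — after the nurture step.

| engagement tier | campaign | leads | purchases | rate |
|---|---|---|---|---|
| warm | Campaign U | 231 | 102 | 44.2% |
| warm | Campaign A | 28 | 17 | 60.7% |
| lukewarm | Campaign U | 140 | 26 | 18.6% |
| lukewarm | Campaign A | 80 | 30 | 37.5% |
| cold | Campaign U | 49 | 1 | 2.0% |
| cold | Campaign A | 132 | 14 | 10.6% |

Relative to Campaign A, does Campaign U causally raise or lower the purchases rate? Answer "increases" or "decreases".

increases

Engagement tier here is a post-treatment variable shaped by the campaign; conditioning on it would introduce bias rather than remove it. The overall comparison is the causal one.
Pooled: Campaign U 30.7% vs Campaign A 25.4%; Campaign U is higher overall.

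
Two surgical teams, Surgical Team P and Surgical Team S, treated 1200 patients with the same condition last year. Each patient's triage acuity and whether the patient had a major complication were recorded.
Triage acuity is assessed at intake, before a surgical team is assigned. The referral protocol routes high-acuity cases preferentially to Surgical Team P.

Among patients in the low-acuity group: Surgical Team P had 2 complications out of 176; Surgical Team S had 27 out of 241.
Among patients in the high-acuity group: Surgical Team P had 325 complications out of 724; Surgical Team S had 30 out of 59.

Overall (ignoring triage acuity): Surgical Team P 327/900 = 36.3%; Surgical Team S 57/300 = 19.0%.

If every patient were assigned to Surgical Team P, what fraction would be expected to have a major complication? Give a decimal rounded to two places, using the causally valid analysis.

Within every triage acuity level Surgical Team P has the lower rate, yet pooled Surgical Team S does — Simpson's reversal.
Triage acuity is set before the surgical team has any effect — it is not caused by the surgical team — and it independently drives the outcome. That makes it a confounder, so the causal comparison is within triage acuity levels.
Standardising Surgical Team P to the population triage acuity mix: 0.347·2/176 + 0.652·325/724 = 0.297.

0.30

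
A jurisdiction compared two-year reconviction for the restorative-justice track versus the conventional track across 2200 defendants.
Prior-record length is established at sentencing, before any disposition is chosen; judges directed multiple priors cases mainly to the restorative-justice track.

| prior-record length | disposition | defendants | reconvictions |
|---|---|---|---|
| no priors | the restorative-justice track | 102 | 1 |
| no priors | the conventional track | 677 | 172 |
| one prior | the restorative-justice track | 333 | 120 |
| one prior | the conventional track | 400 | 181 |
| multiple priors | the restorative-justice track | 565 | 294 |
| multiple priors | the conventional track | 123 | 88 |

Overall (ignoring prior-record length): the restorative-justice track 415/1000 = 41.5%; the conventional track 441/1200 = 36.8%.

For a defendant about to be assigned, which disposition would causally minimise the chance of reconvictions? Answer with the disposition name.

the restorative-justice track

The imbalance in prior-record length arose from how defendants were allocated, not from anything the disposition did; and prior-record length independently affects the outcome. The pooled gap is confounded — condition on prior-record length.
Within each level — no priors: 1.0% vs 25.4%; one prior: 36.0% vs 45.2%; multiple priors: 52.0% vs 71.5% — the restorative-justice track is lower every time.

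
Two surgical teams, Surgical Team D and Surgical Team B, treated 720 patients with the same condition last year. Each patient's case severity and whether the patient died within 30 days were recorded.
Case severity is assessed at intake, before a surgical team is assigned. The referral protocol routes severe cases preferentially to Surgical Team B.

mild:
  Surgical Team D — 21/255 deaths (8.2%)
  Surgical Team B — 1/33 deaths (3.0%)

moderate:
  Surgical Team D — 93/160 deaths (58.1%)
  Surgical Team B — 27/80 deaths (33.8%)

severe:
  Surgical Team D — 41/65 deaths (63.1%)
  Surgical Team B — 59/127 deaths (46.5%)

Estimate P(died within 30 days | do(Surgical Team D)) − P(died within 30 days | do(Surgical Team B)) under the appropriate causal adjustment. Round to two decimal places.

The stratified and pooled comparisons disagree (Surgical Team B wins within each case severity; Surgical Team D wins overall), so the answer turns on the causal role of case severity.
Case severity differs across surgical teams for reasons unrelated to any effect of the surgical team itself, and it separately predicts the outcome — a classic confounder. We must compare within case severity levels.
Adjusting over the population distribution of case severity: 0.400·(0.082−0.030) + 0.333·(0.581−0.338) + 0.267·(0.631−0.465) = +0.146.

+0.15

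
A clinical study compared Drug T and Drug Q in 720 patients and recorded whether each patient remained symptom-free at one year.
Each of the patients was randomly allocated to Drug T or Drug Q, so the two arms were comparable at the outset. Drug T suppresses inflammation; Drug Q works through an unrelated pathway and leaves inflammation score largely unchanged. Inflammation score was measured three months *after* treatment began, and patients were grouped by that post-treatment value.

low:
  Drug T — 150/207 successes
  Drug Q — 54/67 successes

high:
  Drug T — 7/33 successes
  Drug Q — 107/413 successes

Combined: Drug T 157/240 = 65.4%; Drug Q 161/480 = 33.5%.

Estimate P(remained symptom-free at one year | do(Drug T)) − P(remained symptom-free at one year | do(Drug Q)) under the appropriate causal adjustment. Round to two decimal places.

Drug Q is higher inside every inflammation score stratum but Drug T is higher in aggregate. Whether to stratify depends on how inflammation score relates to the drug.
Inflammation score lies on the pathway drug → inflammation score → outcome, so adjusting for it blocks the indirect effect. For the total causal effect of drug, use the unadjusted pooled rates.
The causal difference is the pooled difference: 0.654 − 0.335 = +0.319.

+0.32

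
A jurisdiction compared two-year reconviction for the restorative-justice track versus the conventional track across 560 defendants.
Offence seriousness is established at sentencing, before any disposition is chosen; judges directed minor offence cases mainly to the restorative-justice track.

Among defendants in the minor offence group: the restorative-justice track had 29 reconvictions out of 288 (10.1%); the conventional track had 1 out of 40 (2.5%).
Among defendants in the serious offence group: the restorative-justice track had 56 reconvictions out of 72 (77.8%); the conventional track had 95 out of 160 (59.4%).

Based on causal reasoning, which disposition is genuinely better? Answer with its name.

the conventional track

Within every offence seriousness level the conventional track has the lower rate, yet pooled the restorative-justice track does — Simpson's reversal.
Since offence seriousness is a pre-existing factor (not a product of the disposition) and it affects the outcome on its own, it is a confounder. The stratified rates, not the pooled rate, identify the causal effect.
Within each level — minor offence: 10.1% vs 2.5%; serious offence: 77.8% vs 59.4% — the conventional track is lower every time.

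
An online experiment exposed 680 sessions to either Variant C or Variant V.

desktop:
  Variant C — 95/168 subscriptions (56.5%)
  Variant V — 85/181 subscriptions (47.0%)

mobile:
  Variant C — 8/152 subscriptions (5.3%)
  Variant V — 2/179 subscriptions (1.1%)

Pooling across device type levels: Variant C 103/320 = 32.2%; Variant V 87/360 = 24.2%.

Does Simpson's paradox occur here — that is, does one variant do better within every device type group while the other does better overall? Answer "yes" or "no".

Within each device type level (desktop 56.5% vs 47.0%; mobile 5.3% vs 1.1%), Variant C has the higher rate every time. Pooled: 32.2% vs 24.2% — Variant C has the higher rate overall. They agree.

no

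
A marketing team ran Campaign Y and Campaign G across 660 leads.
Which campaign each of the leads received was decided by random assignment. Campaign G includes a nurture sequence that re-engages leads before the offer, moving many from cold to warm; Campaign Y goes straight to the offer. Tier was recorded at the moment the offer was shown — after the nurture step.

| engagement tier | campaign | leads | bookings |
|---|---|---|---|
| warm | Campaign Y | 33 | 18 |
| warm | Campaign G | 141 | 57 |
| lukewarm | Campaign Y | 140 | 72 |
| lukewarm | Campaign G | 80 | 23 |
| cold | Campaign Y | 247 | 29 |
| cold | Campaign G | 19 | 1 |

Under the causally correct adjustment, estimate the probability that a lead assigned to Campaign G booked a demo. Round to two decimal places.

Campaign Y is higher inside every engagement tier stratum but Campaign G is higher in aggregate. Whether to stratify depends on how engagement tier relates to the campaign.
Stratifying would compare campaigns among leads the campaigns themselves sorted into engagement tier groups — a form of selection on an intermediate. The unconditioned pooled rates give the total causal effect.
So P(outcome | do(Campaign G)) is just the pooled rate for Campaign G: 81/240 = 0.338.

0.34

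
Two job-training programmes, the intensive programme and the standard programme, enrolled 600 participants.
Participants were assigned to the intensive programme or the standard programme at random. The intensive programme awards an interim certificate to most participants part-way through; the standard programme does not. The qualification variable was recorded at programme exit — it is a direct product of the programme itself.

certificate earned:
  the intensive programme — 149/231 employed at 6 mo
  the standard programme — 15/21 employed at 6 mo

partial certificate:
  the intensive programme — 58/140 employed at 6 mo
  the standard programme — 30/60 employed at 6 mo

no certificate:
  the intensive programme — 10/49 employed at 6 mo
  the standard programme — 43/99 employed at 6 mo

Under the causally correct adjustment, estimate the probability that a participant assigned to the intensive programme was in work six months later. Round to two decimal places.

0.52

Within every qualification attained during the programme level the standard programme has the higher rate, yet pooled the intensive programme does — Simpson's reversal.
The distribution of qualification attained during the programme is itself part of what the programme does — it is an intermediate outcome. Holding it fixed would remove that part of the effect; the total effect is the pooled difference.
So P(outcome | do(the intensive programme)) is just the pooled rate for the intensive programme: 217/420 = 0.517.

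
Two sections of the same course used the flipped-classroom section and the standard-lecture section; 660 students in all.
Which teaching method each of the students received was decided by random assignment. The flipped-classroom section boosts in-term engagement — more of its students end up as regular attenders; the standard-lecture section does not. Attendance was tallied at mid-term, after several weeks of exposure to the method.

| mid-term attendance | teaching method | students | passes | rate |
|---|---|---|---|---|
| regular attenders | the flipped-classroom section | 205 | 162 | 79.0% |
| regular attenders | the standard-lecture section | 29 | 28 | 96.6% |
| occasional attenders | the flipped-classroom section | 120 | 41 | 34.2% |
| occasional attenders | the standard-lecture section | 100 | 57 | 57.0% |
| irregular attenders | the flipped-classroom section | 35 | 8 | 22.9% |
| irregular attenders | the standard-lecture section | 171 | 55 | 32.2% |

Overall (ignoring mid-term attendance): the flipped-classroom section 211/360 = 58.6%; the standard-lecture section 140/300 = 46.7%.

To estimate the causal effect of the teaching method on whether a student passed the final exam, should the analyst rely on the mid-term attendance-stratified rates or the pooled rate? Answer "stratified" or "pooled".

pooled

The stratified and pooled comparisons disagree (the standard-lecture section wins within each mid-term attendance; the flipped-classroom section wins overall), so the answer turns on the causal role of mid-term attendance.
Mid-term attendance is recorded after the teaching method and is itself shifted by it — it sits on the causal path from teaching method to outcome. Conditioning on a mediator would strip out part of the effect we want; the pooled comparison gives the total causal effect.
Pooled: the flipped-classroom section 58.6% vs the standard-lecture section 46.7%; the flipped-classroom section is higher overall.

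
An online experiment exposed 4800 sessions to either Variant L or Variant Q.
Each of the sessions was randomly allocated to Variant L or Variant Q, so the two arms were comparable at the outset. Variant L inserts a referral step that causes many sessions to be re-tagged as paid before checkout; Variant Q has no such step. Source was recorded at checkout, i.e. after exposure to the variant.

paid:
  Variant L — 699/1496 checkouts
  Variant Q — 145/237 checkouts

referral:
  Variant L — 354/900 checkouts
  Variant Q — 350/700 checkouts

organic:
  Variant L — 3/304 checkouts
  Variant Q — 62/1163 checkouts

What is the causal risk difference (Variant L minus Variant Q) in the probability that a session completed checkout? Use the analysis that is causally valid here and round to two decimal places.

+0.13

The stratified and pooled comparisons disagree (Variant Q wins within each traffic source; Variant L wins overall), so the answer turns on the causal role of traffic source.
Traffic source is recorded after the variant and is itself shifted by it — it sits on the causal path from variant to outcome. Conditioning on a mediator would strip out part of the effect we want; the pooled comparison gives the total causal effect.
The causal difference is the pooled difference: 0.391 − 0.265 = +0.126.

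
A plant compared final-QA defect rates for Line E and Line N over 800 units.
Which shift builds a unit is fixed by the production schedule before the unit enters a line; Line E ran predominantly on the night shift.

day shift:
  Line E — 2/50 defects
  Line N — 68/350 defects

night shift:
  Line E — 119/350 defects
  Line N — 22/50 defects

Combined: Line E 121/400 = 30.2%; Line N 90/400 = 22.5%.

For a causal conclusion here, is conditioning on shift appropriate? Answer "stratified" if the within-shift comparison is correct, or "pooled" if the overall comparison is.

stratified

Since shift is a pre-existing factor (not a product of the line) and it affects the outcome on its own, it is a confounder. The stratified rates, not the pooled rate, identify the causal effect.
Within each level — day shift: 4.0% vs 19.4%; night shift: 34.0% vs 44.0% — Line E is lower every time.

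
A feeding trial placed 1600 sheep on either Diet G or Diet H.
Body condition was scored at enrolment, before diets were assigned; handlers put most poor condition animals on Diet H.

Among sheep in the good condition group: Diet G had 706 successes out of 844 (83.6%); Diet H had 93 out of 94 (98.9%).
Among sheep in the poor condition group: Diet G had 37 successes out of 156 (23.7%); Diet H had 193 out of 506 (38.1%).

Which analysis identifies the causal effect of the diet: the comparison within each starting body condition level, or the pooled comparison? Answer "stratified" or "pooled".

stratified

Here starting body condition is a common cause — it drives both which diet a case falls under and the outcome. The crude comparison mixes populations; the stratum-specific rates are the causally relevant ones.
Within each level — good condition: 83.6% vs 98.9%; poor condition: 23.7% vs 38.1% — Diet H is higher every time.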